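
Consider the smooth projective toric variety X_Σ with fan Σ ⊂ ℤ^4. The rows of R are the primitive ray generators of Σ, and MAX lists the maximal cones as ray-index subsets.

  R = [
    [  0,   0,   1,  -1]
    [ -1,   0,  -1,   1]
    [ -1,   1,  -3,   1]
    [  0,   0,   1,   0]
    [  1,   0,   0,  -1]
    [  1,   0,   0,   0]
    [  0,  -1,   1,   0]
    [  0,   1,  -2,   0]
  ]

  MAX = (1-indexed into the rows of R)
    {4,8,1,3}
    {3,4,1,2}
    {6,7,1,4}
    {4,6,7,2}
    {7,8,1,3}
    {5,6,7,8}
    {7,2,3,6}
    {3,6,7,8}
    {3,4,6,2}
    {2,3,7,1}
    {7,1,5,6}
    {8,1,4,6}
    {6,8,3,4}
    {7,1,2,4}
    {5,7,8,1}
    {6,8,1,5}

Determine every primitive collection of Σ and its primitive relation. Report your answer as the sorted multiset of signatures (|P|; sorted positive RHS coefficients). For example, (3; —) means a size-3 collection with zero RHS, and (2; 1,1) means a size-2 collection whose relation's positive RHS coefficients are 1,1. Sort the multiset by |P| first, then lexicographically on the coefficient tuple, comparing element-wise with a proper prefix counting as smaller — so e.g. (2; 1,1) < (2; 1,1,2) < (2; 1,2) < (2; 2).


|primitive collections| = 9. Relations:

  P={2,8}:  v_{2} + v_{8} = v_{3}  so sig = (2; 1)
  P={2,5}:  v_{2} + v_{5} = v_{7} + v_{8}  so sig = (2; 1,1)
  P={4,5}:  v_{4} + v_{5} = v_{1} + v_{6}  so sig = (2; 1,1)
  P={3,5}:  v_{3} + v_{5} = v_{7} + 2·v_{8}  so sig = (2; 1,2)
  P={1,2,6}:  v_{1} + v_{2} + v_{6} = 0  so sig = (3; —)
  P={4,7,8}:  v_{4} + v_{7} + v_{8} = 0  so sig = (3; —)
  P={1,3,6}:  v_{1} + v_{3} + v_{6} = v_{8}  so sig = (3; 1)
  P={3,4,7}:  v_{3} + v_{4} + v_{7} = v_{2}  so sig = (3; 1)
  P={1,6,7,8}:  v_{1} + v_{6} + v_{7} + v_{8} = v_{5}  so sig = (4; 1)

Signatures (|P|; sorted positive RHS coefficients), sorted:
{ (2; 1),  (2; 1,1) ×2,  (2; 1,2),  (3; —) ×2,  (3; 1) ×2,  (4; 1) }


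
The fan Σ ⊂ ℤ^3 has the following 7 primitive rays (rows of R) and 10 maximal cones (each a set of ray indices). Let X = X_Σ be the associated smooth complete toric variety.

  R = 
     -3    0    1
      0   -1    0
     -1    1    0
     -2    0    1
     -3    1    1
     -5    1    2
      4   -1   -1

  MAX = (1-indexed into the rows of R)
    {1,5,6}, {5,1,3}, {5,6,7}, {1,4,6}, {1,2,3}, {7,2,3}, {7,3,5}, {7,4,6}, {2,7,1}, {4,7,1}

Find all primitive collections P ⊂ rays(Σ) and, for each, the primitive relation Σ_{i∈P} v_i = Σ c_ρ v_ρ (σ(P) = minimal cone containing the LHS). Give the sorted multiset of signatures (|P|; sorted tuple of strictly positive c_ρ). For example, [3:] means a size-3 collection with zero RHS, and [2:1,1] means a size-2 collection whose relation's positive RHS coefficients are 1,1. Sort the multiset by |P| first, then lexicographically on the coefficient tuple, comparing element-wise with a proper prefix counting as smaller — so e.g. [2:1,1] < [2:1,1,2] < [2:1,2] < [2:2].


Δ(Σ) — 7 vertices, 9 min non-faces:

  P = {2,5}:  v_{2} + v_{5} = v_{1} — sig = [2:1]
  P = {3,4}:  v_{3} + v_{4} = v_{5} — sig = [2:1]
  P = {4,5}:  v_{4} + v_{5} = v_{6} — sig = [2:1]
  P = {2,6}:  v_{2} + v_{6} = v_{1} + v_{4} — sig = [2:1,1]
  P = {2,4}:  v_{2} + v_{4} = 2·v_{1} + v_{7} — sig = [2:1,2]
  P = {3,6}:  v_{3} + v_{6} = 2·v_{5} — sig = [2:2]
  P = {1,3,7}:  v_{1} + v_{3} + v_{7} = 0 — sig = [3:]
  P = {1,5,7}:  v_{1} + v_{5} + v_{7} = v_{4} — sig = [3:1]
  P = {1,6,7}:  v_{1} + v_{6} + v_{7} = 2·v_{4} — sig = [3:2]

so the primitive-relation signature multiset is
    |P|=2: 6 collections, coeffs (1), (1), (1), (1,1), (1,2), (2)
    |P|=3: 3 collections, coeffs (), (1), (2)


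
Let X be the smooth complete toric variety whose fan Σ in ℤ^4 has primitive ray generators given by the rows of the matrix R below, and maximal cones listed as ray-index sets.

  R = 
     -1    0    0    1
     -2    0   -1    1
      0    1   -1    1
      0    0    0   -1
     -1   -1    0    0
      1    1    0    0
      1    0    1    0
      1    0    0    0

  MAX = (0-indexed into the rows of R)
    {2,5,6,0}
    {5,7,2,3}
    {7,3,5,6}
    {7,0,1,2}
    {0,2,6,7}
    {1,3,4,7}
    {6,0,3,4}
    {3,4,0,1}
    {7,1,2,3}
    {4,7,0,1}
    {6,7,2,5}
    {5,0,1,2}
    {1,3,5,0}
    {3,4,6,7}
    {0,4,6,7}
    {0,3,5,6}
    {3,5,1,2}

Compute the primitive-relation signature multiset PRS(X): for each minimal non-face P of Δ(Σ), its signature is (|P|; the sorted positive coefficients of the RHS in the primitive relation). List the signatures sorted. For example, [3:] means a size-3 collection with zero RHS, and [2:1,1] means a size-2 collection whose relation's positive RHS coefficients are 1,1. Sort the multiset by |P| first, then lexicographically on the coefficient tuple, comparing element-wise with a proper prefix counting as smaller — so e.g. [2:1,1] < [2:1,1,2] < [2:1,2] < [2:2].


Σ has 8 primitive collections:

  • {4,5}:  v_{4} + v_{5} = 0 — sig = [2:]
  • {1,6}:  v_{1} + v_{6} = v_{0} — sig = [2:1]
  • {2,4}:  v_{2} + v_{4} = v_{1} + v_{7} — sig = [2:1,1]
  • {0,3,7}:  v_{0} + v_{3} + v_{7} = 0 — sig = [3:]
  • {1,5,7}:  v_{1} + v_{5} + v_{7} = v_{2} — sig = [3:1]
  • {2,3,6}:  v_{2} + v_{3} + v_{6} = v_{5} — sig = [3:1]
  • {0,2,3}:  v_{0} + v_{2} + v_{3} = v_{1} + v_{5} — sig = [3:1,1]
  • {0,5,7}:  v_{0} + v_{5} + v_{7} = v_{2} + v_{6} — sig = [3:1,1]

so the primitive-relation signature multiset is
{ [2:],  [2:1],  [2:1,1],  [3:],  [3:1] ×2,  [3:1,1] ×2 }


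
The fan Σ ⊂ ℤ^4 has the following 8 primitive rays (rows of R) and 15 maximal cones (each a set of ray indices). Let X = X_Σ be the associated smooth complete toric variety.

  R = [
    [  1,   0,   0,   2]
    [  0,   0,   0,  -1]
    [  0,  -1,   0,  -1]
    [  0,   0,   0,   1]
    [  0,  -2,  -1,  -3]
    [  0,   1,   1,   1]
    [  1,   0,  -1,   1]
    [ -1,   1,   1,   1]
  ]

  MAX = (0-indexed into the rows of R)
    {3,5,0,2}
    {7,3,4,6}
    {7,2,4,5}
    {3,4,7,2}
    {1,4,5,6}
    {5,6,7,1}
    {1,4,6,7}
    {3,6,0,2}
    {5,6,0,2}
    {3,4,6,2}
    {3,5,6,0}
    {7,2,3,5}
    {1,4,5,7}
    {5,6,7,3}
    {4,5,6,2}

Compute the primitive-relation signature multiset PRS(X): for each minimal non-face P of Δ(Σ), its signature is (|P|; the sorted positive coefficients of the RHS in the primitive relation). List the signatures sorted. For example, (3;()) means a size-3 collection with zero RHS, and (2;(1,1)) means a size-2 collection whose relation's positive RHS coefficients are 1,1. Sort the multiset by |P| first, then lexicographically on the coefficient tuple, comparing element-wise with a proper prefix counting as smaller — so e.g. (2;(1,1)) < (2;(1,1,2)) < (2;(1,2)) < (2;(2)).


Δ(Σ) — 8 vertices, 9 min non-faces:

  P={1,3}:  v_{1} + v_{3} = 0  ⟹  sig = (2;())
  P={1,2}:  v_{1} + v_{2} = v_{4} + v_{5}  ⟹  sig = (2;(1,1))
  P={0,1}:  v_{0} + v_{1} = v_{2} + v_{5} + v_{6}  ⟹  sig = (2;(1,1,1))
  P={0,4}:  v_{0} + v_{4} = 2·v_{2} + v_{6}  ⟹  sig = (2;(1,2))
  P={0,7}:  v_{0} + v_{7} = 2·v_{3} + v_{5}  ⟹  sig = (2;(1,2))
  P={2,6,7}:  v_{2} + v_{6} + v_{7} = v_{3}  ⟹  sig = (3;(1))
  P={3,4,5}:  v_{3} + v_{4} + v_{5} = v_{2}  ⟹  sig = (3;(1))
  P={4,5,6,7}:  v_{4} + v_{5} + v_{6} + v_{7} = 0  ⟹  sig = (4;())
  P={2,3,5,6}:  v_{2} + v_{3} + v_{5} + v_{6} = v_{0}  ⟹  sig = (4;(1))

Sorted signature multiset PRS(X):
{ (2;()),  (2;(1,1)),  (2;(1,1,1)),  (2;(1,2)) ×2,  (3;(1)) ×2,  (4;()),  (4;(1)) }


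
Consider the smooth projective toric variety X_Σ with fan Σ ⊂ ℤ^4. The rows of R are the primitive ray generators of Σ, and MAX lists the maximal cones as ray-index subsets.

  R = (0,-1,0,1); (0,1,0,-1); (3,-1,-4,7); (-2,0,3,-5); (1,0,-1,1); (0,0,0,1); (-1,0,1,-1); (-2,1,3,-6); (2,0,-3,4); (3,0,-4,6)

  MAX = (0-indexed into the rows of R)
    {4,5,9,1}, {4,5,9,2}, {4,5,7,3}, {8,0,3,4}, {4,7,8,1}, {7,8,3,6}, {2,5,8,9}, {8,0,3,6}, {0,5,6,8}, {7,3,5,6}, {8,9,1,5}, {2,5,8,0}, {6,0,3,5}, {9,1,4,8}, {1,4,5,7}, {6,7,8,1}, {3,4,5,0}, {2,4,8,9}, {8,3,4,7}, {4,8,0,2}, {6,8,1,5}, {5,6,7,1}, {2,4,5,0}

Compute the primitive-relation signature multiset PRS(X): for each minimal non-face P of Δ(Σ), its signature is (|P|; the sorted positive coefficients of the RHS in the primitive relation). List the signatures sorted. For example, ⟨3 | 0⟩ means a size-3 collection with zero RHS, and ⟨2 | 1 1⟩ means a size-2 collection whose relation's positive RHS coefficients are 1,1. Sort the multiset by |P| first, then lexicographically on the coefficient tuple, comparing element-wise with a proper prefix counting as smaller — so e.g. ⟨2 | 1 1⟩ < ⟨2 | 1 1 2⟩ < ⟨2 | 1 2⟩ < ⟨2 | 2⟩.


Σ has 15 primitive collections:

  P={0,1}:  v_{0} + v_{1} = 0  ⇒ sig = ⟨2 | 0⟩
  P={4,6}:  v_{4} + v_{6} = 0  ⇒ sig = ⟨2 | 0⟩
  P={0,7}:  v_{0} + v_{7} = v_{3}  ⇒ sig = ⟨2 | 1⟩
  P={0,9}:  v_{0} + v_{9} = v_{2}  ⇒ sig = ⟨2 | 1⟩
  P={1,2}:  v_{1} + v_{2} = v_{9}  ⇒ sig = ⟨2 | 1⟩
  P={1,3}:  v_{1} + v_{3} = v_{7}  ⇒ sig = ⟨2 | 1⟩
  P={2,7}:  v_{2} + v_{7} = v_{4}  ⇒ sig = ⟨2 | 1⟩
  P={3,9}:  v_{3} + v_{9} = v_{4}  ⇒ sig = ⟨2 | 1⟩
  P={2,3}:  v_{2} + v_{3} = v_{0} + v_{4}  ⇒ sig = ⟨2 | 1 1⟩
  P={6,9}:  v_{6} + v_{9} = v_{5} + v_{8}  ⇒ sig = ⟨2 | 1 1⟩
  P={7,9}:  v_{7} + v_{9} = v_{1} + v_{4}  ⇒ sig = ⟨2 | 1 1⟩
  P={2,6}:  v_{2} + v_{6} = v_{0} + v_{5} + v_{8}  ⇒ sig = ⟨2 | 1 1 1⟩
  P={3,5,8}:  v_{3} + v_{5} + v_{8} = 0  ⇒ sig = ⟨3 | 0⟩
  P={4,5,8}:  v_{4} + v_{5} + v_{8} = v_{9}  ⇒ sig = ⟨3 | 1⟩
  P={5,7,8}:  v_{5} + v_{7} + v_{8} = v_{1}  ⇒ sig = ⟨3 | 1⟩

Signatures (|P|; sorted positive RHS coefficients), sorted:
[⟨2 | 0⟩, ⟨2 | 0⟩, ⟨2 | 1⟩, ⟨2 | 1⟩, ⟨2 | 1⟩, ⟨2 | 1⟩, ⟨2 | 1⟩, ⟨2 | 1⟩, ⟨2 | 1 1⟩, ⟨2 | 1 1⟩, ⟨2 | 1 1⟩, ⟨2 | 1 1 1⟩, ⟨3 | 0⟩, ⟨3 | 1⟩, ⟨3 | 1⟩]


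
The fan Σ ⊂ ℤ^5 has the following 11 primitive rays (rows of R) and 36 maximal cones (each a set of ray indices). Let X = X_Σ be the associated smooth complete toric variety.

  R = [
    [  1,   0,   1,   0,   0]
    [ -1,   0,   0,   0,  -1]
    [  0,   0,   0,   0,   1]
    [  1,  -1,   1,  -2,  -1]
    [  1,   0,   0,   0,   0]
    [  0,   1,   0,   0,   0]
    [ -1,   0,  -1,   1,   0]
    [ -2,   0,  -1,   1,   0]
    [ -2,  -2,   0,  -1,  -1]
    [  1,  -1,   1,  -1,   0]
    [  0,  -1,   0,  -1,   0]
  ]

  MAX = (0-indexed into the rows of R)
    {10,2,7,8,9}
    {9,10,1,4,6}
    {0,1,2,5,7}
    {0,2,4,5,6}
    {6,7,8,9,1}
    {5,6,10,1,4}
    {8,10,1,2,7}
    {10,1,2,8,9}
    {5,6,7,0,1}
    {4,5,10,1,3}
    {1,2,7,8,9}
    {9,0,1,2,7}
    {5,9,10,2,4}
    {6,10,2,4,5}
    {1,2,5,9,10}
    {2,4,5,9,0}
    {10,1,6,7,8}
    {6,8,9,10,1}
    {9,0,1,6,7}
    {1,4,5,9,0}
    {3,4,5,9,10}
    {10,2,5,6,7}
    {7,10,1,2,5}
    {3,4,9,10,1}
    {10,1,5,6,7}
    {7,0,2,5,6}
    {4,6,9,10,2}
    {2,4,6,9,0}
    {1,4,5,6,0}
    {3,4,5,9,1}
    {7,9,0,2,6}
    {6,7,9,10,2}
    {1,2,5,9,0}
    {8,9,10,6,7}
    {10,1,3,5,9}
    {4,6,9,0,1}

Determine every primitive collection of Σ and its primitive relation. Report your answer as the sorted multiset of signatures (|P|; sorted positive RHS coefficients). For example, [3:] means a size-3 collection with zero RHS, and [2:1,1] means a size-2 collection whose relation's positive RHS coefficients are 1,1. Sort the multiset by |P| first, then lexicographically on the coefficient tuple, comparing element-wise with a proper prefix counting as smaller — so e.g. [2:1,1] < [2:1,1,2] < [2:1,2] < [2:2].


17 minimal non-faces of Δ(Σ) (on 11 rays):

  • {0,10}:  v_{0} + v_{10} = v_{9}  →  sig = [2:1]
  • {4,7}:  v_{4} + v_{7} = v_{6}  →  sig = [2:1]
  • {3,7}:  v_{3} + v_{7} = v_{1} + v_{10}  →  sig = [2:1,1]
  • {2,3}:  v_{2} + v_{3} = v_{5} + v_{9} + v_{10}  →  sig = [2:1,1,1]
  • {3,6}:  v_{3} + v_{6} = v_{1} + v_{4} + v_{10}  →  sig = [2:1,1,1]
  • {4,8}:  v_{4} + v_{8} = v_{1} + v_{6} + v_{9} + v_{10}  →  sig = [2:1,1,1,1]
  • {0,3}:  v_{0} + v_{3} = v_{1} + v_{4} + v_{5} + 2·v_{9}  →  sig = [2:1,1,1,2]
  • {0,8}:  v_{0} + v_{8} = v_{1} + v_{7} + 2·v_{9}  →  sig = [2:1,1,2]
  • {5,8}:  v_{5} + v_{8} = 2·v_{1} + v_{2} + v_{10}  →  sig = [2:1,1,2]
  • {3,8}:  v_{3} + v_{8} = 2·v_{1} + v_{9} + 2·v_{10}  →  sig = [2:1,2,2]
  • {1,2,4}:  v_{1} + v_{2} + v_{4} = 0  →  sig = [3:]
  • {5,6,9}:  v_{5} + v_{6} + v_{9} = 0  →  sig = [3:]
  • {1,2,6}:  v_{1} + v_{2} + v_{6} = v_{7}  →  sig = [3:1]
  • {5,7,9}:  v_{5} + v_{7} + v_{9} = v_{1} + v_{2}  →  sig = [3:1,1]
  • {2,6,8}:  v_{2} + v_{6} + v_{8} = 2·v_{7} + v_{9} + v_{10}  →  sig = [3:1,1,2]
  • {1,7,9,10}:  v_{1} + v_{7} + v_{9} + v_{10} = v_{8}  →  sig = [4:1]
  • {1,4,5,9,10}:  v_{1} + v_{4} + v_{5} + v_{9} + v_{10} = v_{3}  →  sig = [5:1]

so the primitive-relation signature multiset is
    |P|=2: 10 collections, coeffs (1), (1), (1,1), (1,1,1), (1,1,1), (1,1,1,1), (1,1,1,2), (1,1,2), (1,1,2), (1,2,2)
    |P|=3: 5 collections, coeffs (), (), (1), (1,1), (1,1,2)
    |P|=4: 1 collection, coeffs (1)
    |P|=5: 1 collection, coeffs (1)


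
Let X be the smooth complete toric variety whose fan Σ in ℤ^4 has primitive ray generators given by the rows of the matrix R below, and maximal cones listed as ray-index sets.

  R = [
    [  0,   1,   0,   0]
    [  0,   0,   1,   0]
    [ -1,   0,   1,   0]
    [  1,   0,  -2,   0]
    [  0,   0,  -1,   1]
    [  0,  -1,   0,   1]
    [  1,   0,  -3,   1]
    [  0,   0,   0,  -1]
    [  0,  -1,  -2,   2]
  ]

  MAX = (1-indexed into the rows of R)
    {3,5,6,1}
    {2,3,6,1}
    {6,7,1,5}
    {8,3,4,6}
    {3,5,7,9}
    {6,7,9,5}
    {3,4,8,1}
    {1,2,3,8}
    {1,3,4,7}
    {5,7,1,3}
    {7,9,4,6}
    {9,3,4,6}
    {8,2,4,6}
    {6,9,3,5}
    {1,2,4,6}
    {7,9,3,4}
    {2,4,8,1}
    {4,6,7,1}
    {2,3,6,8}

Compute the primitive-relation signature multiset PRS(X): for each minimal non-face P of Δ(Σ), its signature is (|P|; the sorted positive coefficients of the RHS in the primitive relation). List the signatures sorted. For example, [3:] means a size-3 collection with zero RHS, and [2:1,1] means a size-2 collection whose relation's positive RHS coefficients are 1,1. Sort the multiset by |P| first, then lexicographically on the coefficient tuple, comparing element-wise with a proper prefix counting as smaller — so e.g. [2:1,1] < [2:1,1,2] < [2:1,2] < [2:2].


Σ has 12 primitive collections:

  P = {4,5}:  v_{4} + v_{5} = v_{7}  →  sig = [2:1]
  P = {2,5}:  v_{2} + v_{5} = v_{1} + v_{6}  →  sig = [2:1,1]
  P = {2,9}:  v_{2} + v_{9} = v_{5} + v_{6}  →  sig = [2:1,1]
  P = {5,8}:  v_{5} + v_{8} = v_{3} + v_{4}  →  sig = [2:1,1]
  P = {2,7}:  v_{2} + v_{7} = v_{1} + v_{4} + v_{6}  →  sig = [2:1,1,1]
  P = {7,8}:  v_{7} + v_{8} = v_{3} + 2·v_{4}  →  sig = [2:1,2]
  P = {8,9}:  v_{8} + v_{9} = 2·v_{3} + 2·v_{4} + v_{6}  →  sig = [2:1,2,2]
  P = {1,9}:  v_{1} + v_{9} = 2·v_{5}  →  sig = [2:2]
  P = {1,6,8}:  v_{1} + v_{6} + v_{8} = 0  →  sig = [3:]
  P = {2,3,4}:  v_{2} + v_{3} + v_{4} = 0  →  sig = [3:]
  P = {3,6,7}:  v_{3} + v_{6} + v_{7} = v_{9}  →  sig = [3:1]
  P = {1,3,4,6}:  v_{1} + v_{3} + v_{4} + v_{6} = v_{5}  →  sig = [4:1]

Signatures (|P|; sorted positive RHS coefficients), sorted:
[[2:1], [2:1,1], [2:1,1], [2:1,1], [2:1,1,1], [2:1,2], [2:1,2,2], [2:2], [3:], [3:], [3:1], [4:1]]


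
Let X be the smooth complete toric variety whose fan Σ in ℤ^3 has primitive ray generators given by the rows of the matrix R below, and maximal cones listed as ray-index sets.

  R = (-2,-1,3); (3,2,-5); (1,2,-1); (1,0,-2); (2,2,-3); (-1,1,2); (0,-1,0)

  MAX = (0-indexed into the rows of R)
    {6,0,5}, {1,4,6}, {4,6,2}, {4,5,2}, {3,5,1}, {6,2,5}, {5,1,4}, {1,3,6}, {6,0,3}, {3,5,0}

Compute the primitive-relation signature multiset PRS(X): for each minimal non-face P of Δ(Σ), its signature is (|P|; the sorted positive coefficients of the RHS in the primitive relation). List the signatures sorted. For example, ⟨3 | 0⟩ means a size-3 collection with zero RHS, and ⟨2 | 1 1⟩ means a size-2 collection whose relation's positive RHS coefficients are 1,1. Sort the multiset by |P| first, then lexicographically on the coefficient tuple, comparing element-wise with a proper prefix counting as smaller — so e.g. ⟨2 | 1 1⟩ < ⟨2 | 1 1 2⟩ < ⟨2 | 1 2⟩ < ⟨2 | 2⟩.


Σ has 9 primitive collections:

  • {0,2}:  v_{0} + v_{2} = v_{5} ; sig = ⟨2 | 1⟩
  • {2,3}:  v_{2} + v_{3} = v_{4} ; sig = ⟨2 | 1⟩
  • {3,4}:  v_{3} + v_{4} = v_{1} ; sig = ⟨2 | 1⟩
  • {0,4}:  v_{0} + v_{4} = v_{3} + v_{5} ; sig = ⟨2 | 1 1⟩
  • {0,1}:  v_{0} + v_{1} = 2·v_{3} + v_{5} ; sig = ⟨2 | 1 2⟩
  • {1,2}:  v_{1} + v_{2} = 2·v_{4} ; sig = ⟨2 | 2⟩
  • {3,5,6}:  v_{3} + v_{5} + v_{6} = 0 ; sig = ⟨3 | 0⟩
  • {1,5,6}:  v_{1} + v_{5} + v_{6} = v_{4} ; sig = ⟨3 | 1⟩
  • {4,5,6}:  v_{4} + v_{5} + v_{6} = v_{2} ; sig = ⟨3 | 1⟩

Sorted signature multiset PRS(X):
[⟨2 | 1⟩, ⟨2 | 1⟩, ⟨2 | 1⟩, ⟨2 | 1 1⟩, ⟨2 | 1 2⟩, ⟨2 | 2⟩, ⟨3 | 0⟩, ⟨3 | 1⟩, ⟨3 | 1⟩]


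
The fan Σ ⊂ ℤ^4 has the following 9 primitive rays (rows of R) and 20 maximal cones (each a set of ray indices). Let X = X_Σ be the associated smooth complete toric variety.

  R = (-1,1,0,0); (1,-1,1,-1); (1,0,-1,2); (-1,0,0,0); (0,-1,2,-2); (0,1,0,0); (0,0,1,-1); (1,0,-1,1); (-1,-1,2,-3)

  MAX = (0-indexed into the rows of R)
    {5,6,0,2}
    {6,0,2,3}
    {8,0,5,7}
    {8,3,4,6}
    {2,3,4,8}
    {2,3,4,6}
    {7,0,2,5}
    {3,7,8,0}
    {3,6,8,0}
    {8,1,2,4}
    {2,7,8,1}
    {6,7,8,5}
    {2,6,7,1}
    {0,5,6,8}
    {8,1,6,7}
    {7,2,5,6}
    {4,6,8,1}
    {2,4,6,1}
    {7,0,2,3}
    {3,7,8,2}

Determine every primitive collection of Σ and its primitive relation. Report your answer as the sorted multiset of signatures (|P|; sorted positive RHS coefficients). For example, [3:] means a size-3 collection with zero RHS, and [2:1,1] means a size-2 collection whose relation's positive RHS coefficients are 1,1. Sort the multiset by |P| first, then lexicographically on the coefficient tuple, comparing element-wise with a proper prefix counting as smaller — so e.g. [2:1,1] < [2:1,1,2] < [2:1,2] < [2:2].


Σ has 12 primitive collections:

  P = {0,1}:  v_{0} + v_{1} = v_{6} ; sig = [2:1]
  P = {3,5}:  v_{3} + v_{5} = v_{0} ; sig = [2:1]
  P = {4,7}:  v_{4} + v_{7} = v_{1} ; sig = [2:1]
  P = {1,3}:  v_{1} + v_{3} = v_{2} + v_{8} ; sig = [2:1,1]
  P = {0,4}:  v_{0} + v_{4} = v_{3} + 2·v_{6} ; sig = [2:1,2]
  P = {1,5}:  v_{1} + v_{5} = 2·v_{6} + v_{7} ; sig = [2:1,2]
  P = {4,5}:  v_{4} + v_{5} = 2·v_{6} ; sig = [2:2]
  P = {3,6,7}:  v_{3} + v_{6} + v_{7} = 0 ; sig = [3:]
  P = {0,6,7}:  v_{0} + v_{6} + v_{7} = v_{5} ; sig = [3:1]
  P = {2,5,8}:  v_{2} + v_{5} + v_{8} = v_{6} ; sig = [3:1]
  P = {2,6,8}:  v_{2} + v_{6} + v_{8} = v_{4} ; sig = [3:1]
  P = {0,2,8}:  v_{0} + v_{2} + v_{8} = v_{3} + v_{6} ; sig = [3:1,1]

Signatures (|P|; sorted positive RHS coefficients), sorted:
    |P|=2: 7 collections, coeffs (1), (1), (1), (1,1), (1,2), (1,2), (2)
    |P|=3: 5 collections, coeffs (), (1), (1), (1), (1,1)


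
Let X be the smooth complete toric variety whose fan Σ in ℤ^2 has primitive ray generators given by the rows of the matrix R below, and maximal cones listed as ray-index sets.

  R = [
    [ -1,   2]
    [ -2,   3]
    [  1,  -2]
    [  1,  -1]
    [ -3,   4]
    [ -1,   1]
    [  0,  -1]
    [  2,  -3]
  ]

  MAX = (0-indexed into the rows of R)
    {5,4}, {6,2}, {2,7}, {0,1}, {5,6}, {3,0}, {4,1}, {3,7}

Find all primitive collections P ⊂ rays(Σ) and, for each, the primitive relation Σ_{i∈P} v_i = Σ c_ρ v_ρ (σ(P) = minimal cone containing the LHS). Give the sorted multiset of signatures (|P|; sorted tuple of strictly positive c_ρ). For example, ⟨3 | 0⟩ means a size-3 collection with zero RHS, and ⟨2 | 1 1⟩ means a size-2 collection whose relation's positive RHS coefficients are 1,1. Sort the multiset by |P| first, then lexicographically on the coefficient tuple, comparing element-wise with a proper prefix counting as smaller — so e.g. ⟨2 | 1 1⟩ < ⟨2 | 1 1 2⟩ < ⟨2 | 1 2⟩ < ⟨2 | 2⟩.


Minimal non-faces — 20 found among 8 rays, 8 max cones:

  {0,2}:  v_{0} + v_{2} = 0  →  sig = ⟨2 | 0⟩
  {1,7}:  v_{1} + v_{7} = 0  →  sig = ⟨2 | 0⟩
  {3,5}:  v_{3} + v_{5} = 0  →  sig = ⟨2 | 0⟩
  {0,5}:  v_{0} + v_{5} = v_{1}  →  sig = ⟨2 | 1⟩
  {0,6}:  v_{0} + v_{6} = v_{5}  →  sig = ⟨2 | 1⟩
  {0,7}:  v_{0} + v_{7} = v_{3}  →  sig = ⟨2 | 1⟩
  {1,2}:  v_{1} + v_{2} = v_{5}  →  sig = ⟨2 | 1⟩
  {1,3}:  v_{1} + v_{3} = v_{0}  →  sig = ⟨2 | 1⟩
  {1,5}:  v_{1} + v_{5} = v_{4}  →  sig = ⟨2 | 1⟩
  {2,3}:  v_{2} + v_{3} = v_{7}  →  sig = ⟨2 | 1⟩
  {2,5}:  v_{2} + v_{5} = v_{6}  →  sig = ⟨2 | 1⟩
  {3,4}:  v_{3} + v_{4} = v_{1}  →  sig = ⟨2 | 1⟩
  {3,6}:  v_{3} + v_{6} = v_{2}  →  sig = ⟨2 | 1⟩
  {4,7}:  v_{4} + v_{7} = v_{5}  →  sig = ⟨2 | 1⟩
  {5,7}:  v_{5} + v_{7} = v_{2}  →  sig = ⟨2 | 1⟩
  {0,4}:  v_{0} + v_{4} = 2·v_{1}  →  sig = ⟨2 | 2⟩
  {1,6}:  v_{1} + v_{6} = 2·v_{5}  →  sig = ⟨2 | 2⟩
  {2,4}:  v_{2} + v_{4} = 2·v_{5}  →  sig = ⟨2 | 2⟩
  {6,7}:  v_{6} + v_{7} = 2·v_{2}  →  sig = ⟨2 | 2⟩
  {4,6}:  v_{4} + v_{6} = 3·v_{5}  →  sig = ⟨2 | 3⟩

Signatures (|P|; sorted positive RHS coefficients), sorted:
[⟨2 | 0⟩, ⟨2 | 0⟩, ⟨2 | 0⟩, ⟨2 | 1⟩, ⟨2 | 1⟩, ⟨2 | 1⟩, ⟨2 | 1⟩, ⟨2 | 1⟩, ⟨2 | 1⟩, ⟨2 | 1⟩, ⟨2 | 1⟩, ⟨2 | 1⟩, ⟨2 | 1⟩, ⟨2 | 1⟩, ⟨2 | 1⟩, ⟨2 | 2⟩, ⟨2 | 2⟩, ⟨2 | 2⟩, ⟨2 | 2⟩, ⟨2 | 3⟩]


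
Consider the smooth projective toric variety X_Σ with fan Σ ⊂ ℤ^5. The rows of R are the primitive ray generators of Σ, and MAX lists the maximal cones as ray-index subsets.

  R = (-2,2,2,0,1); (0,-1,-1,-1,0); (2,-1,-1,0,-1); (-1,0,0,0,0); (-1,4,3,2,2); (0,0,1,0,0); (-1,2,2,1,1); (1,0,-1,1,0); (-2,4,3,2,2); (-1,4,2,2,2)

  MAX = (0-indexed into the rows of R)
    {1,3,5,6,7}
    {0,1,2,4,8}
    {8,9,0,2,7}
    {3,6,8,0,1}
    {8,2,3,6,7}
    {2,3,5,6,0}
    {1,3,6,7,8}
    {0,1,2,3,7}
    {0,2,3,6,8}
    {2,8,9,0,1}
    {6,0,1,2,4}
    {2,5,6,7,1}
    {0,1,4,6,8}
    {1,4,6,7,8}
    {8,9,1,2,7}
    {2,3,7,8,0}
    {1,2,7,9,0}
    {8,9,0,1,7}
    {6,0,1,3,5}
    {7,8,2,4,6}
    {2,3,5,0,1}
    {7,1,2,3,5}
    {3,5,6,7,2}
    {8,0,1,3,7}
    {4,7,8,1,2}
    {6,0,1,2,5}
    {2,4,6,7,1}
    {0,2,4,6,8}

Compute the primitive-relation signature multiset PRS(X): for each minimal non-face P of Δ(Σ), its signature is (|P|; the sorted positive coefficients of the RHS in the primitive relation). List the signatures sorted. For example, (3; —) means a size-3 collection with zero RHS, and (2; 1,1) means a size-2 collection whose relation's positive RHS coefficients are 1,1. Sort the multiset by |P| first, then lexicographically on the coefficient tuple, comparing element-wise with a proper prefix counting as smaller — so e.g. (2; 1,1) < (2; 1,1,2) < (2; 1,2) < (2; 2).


14 collections generate NE(X_Σ); each relation:

  • {3,4}:  v_{3} + v_{4} = v_{8}  so sig = (2; 1)
  • {5,9}:  v_{5} + v_{9} = v_{4}  so sig = (2; 1)
  • {6,9}:  v_{6} + v_{9} = v_{1} + v_{2} + 2·v_{8}  so sig = (2; 1,1,2)
  • {4,5}:  v_{4} + v_{5} = v_{1} + v_{2} + 3·v_{6}  so sig = (2; 1,1,3)
  • {5,8}:  v_{5} + v_{8} = 2·v_{6}  so sig = (2; 2)
  • {3,9}:  v_{3} + v_{9} = 2·v_{0} + 2·v_{7}  so sig = (2; 2,2)
  • {4,9}:  v_{4} + v_{9} = 2·v_{1} + 2·v_{2} + 3·v_{8}  so sig = (2; 2,2,3)
  • {0,5,7}:  v_{0} + v_{5} + v_{7} = v_{6}  so sig = (3; 1)
  • {0,6,7}:  v_{0} + v_{6} + v_{7} = v_{8}  so sig = (3; 1)
  • {0,4,7}:  v_{0} + v_{4} + v_{7} = v_{1} + v_{2} + 2·v_{8}  so sig = (3; 1,1,2)
  • {1,2,3,6}:  v_{1} + v_{2} + v_{3} + v_{6} = 0  so sig = (4; —)
  • {1,2,6,8}:  v_{1} + v_{2} + v_{6} + v_{8} = v_{4}  so sig = (4; 1)
  • {1,2,3,8}:  v_{1} + v_{2} + v_{3} + v_{8} = v_{0} + v_{7}  so sig = (4; 1,1)
  • {0,1,2,7,8}:  v_{0} + v_{1} + v_{2} + v_{7} + v_{8} = v_{9}  so sig = (5; 1)

Hence PRS(X_Σ) =
    (2; 1)
    (2; 1)
    (2; 1,1,2)
    (2; 1,1,3)
    (2; 2)
    (2; 2,2)
    (2; 2,2,3)
    (3; 1)
    (3; 1)
    (3; 1,1,2)
    (4; —)
    (4; 1)
    (4; 1,1)
    (5; 1)


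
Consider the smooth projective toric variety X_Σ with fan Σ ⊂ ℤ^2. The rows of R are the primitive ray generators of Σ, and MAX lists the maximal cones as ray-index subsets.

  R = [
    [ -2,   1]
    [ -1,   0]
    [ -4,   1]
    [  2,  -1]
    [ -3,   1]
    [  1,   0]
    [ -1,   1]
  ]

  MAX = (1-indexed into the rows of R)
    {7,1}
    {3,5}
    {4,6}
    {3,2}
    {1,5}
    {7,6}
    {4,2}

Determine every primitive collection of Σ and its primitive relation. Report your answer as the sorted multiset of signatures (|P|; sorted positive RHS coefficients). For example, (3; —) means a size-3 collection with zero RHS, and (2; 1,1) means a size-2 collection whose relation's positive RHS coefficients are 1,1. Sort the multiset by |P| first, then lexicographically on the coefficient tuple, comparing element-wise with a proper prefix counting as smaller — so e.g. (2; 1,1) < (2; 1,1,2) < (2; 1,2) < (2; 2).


14 collections generate NE(X_Σ); each relation:

  P={1,4}:  v_{1} + v_{4} = 0 ; sig = (2; —)
  P={2,6}:  v_{2} + v_{6} = 0 ; sig = (2; —)
  P={1,2}:  v_{1} + v_{2} = v_{5} ; sig = (2; 1)
  P={1,6}:  v_{1} + v_{6} = v_{7} ; sig = (2; 1)
  P={2,5}:  v_{2} + v_{5} = v_{3} ; sig = (2; 1)
  P={2,7}:  v_{2} + v_{7} = v_{1} ; sig = (2; 1)
  P={3,6}:  v_{3} + v_{6} = v_{5} ; sig = (2; 1)
  P={4,5}:  v_{4} + v_{5} = v_{2} ; sig = (2; 1)
  P={4,7}:  v_{4} + v_{7} = v_{6} ; sig = (2; 1)
  P={5,6}:  v_{5} + v_{6} = v_{1} ; sig = (2; 1)
  P={3,7}:  v_{3} + v_{7} = v_{1} + v_{5} ; sig = (2; 1,1)
  P={1,3}:  v_{1} + v_{3} = 2·v_{5} ; sig = (2; 2)
  P={3,4}:  v_{3} + v_{4} = 2·v_{2} ; sig = (2; 2)
  P={5,7}:  v_{5} + v_{7} = 2·v_{1} ; sig = (2; 2)

Hence PRS(X_Σ) =
    |P|=2: 14 collections, coeffs (), (), (1), (1), (1), (1), (1), (1), (1), (1), (1,1), (2), (2), (2)


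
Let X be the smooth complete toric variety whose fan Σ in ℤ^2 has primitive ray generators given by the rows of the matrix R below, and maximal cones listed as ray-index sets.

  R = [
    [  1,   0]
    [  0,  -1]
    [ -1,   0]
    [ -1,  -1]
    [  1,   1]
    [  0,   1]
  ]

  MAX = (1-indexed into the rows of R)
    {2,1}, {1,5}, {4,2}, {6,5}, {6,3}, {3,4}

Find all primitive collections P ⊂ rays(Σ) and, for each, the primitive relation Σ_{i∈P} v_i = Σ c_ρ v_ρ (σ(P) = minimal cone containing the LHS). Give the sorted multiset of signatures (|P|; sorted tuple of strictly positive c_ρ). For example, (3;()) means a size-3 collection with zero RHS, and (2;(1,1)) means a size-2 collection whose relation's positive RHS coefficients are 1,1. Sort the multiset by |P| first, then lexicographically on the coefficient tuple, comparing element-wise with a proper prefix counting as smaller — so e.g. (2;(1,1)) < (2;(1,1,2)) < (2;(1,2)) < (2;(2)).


The 9 primitive collections of Σ (r=6, n=2):

  P={1,3}:  v_{1} + v_{3} = 0  →  sig = (2;())
  P={2,6}:  v_{2} + v_{6} = 0  →  sig = (2;())
  P={4,5}:  v_{4} + v_{5} = 0  →  sig = (2;())
  P={1,4}:  v_{1} + v_{4} = v_{2}  →  sig = (2;(1))
  P={1,6}:  v_{1} + v_{6} = v_{5}  →  sig = (2;(1))
  P={2,3}:  v_{2} + v_{3} = v_{4}  →  sig = (2;(1))
  P={2,5}:  v_{2} + v_{5} = v_{1}  →  sig = (2;(1))
  P={3,5}:  v_{3} + v_{5} = v_{6}  →  sig = (2;(1))
  P={4,6}:  v_{4} + v_{6} = v_{3}  →  sig = (2;(1))

Signatures (|P|; sorted positive RHS coefficients), sorted:
    (2;())
    (2;())
    (2;())
    (2;(1))
    (2;(1))
    (2;(1))
    (2;(1))
    (2;(1))
    (2;(1))


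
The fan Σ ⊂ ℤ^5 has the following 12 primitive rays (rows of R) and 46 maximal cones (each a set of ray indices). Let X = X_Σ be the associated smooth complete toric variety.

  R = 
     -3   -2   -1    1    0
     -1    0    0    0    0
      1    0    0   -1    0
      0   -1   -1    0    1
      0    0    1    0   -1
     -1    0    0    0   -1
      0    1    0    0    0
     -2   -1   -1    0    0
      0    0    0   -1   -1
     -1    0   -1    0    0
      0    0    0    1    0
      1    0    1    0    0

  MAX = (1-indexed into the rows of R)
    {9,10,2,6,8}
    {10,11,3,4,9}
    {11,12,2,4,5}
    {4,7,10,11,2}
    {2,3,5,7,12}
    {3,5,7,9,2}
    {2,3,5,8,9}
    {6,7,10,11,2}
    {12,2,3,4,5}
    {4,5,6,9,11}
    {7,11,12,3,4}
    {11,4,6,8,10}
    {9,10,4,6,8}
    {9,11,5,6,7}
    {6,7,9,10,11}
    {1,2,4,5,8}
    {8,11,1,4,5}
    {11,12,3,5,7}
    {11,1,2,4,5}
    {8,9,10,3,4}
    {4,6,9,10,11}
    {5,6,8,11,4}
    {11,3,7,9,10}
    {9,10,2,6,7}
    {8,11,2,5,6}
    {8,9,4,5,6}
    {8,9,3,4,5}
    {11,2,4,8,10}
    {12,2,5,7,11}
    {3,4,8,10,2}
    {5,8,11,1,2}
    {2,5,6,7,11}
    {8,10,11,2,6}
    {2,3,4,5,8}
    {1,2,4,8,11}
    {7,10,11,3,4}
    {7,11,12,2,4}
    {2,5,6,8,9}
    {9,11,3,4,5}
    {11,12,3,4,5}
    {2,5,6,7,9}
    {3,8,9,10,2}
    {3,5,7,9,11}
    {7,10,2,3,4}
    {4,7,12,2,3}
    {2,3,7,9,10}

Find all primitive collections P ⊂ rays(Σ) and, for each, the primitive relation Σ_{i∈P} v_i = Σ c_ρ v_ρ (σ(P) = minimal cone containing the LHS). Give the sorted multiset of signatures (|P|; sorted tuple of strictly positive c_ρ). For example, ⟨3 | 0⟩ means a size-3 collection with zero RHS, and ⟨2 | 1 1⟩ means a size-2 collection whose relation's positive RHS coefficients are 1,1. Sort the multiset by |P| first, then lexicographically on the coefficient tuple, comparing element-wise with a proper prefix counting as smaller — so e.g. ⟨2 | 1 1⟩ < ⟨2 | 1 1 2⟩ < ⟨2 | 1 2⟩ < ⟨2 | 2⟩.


|primitive collections| = 23. Relations:

  • {10,12}:  v_{10} + v_{12} = 0 ; sig = ⟨2 | 0⟩
  • {3,6}:  v_{3} + v_{6} = v_{9} ; sig = ⟨2 | 1⟩
  • {5,10}:  v_{5} + v_{10} = v_{6} ; sig = ⟨2 | 1⟩
  • {6,12}:  v_{6} + v_{12} = v_{5} ; sig = ⟨2 | 1⟩
  • {7,8}:  v_{7} + v_{8} = v_{2} + v_{10} ; sig = ⟨2 | 1 1⟩
  • {9,12}:  v_{9} + v_{12} = v_{3} + v_{5} ; sig = ⟨2 | 1 1⟩
  • {1,3}:  v_{1} + v_{3} = v_{4} + v_{5} + v_{8} ; sig = ⟨2 | 1 1 1⟩
  • {1,7}:  v_{1} + v_{7} = v_{2} + v_{8} + v_{11} ; sig = ⟨2 | 1 1 1⟩
  • {8,12}:  v_{8} + v_{12} = v_{2} + v_{4} + v_{5} ; sig = ⟨2 | 1 1 1⟩
  • {1,9}:  v_{1} + v_{9} = v_{4} + v_{5} + v_{6} + v_{8} ; sig = ⟨2 | 1 1 1 1⟩
  • {1,6}:  v_{1} + v_{6} = v_{5} + 2·v_{8} + v_{11} ; sig = ⟨2 | 1 1 2⟩
  • {1,10}:  v_{1} + v_{10} = 2·v_{8} + v_{11} ; sig = ⟨2 | 1 2⟩
  • {1,12}:  v_{1} + v_{12} = 2·v_{2} + 2·v_{4} + 2·v_{5} + v_{11} ; sig = ⟨2 | 1 2 2 2⟩
  • {2,3,11}:  v_{2} + v_{3} + v_{11} = 0 ; sig = ⟨3 | 0⟩
  • {4,5,7}:  v_{4} + v_{5} + v_{7} = 0 ; sig = ⟨3 | 0⟩
  • {2,4,6}:  v_{2} + v_{4} + v_{6} = v_{8} ; sig = ⟨3 | 1⟩
  • {2,9,11}:  v_{2} + v_{9} + v_{11} = v_{6} ; sig = ⟨3 | 1⟩
  • {4,6,7}:  v_{4} + v_{6} + v_{7} = v_{10} ; sig = ⟨3 | 1⟩
  • {2,4,9}:  v_{2} + v_{4} + v_{9} = v_{3} + v_{8} ; sig = ⟨3 | 1 1⟩
  • {3,8,11}:  v_{3} + v_{8} + v_{11} = v_{4} + v_{6} ; sig = ⟨3 | 1 1⟩
  • {4,7,9}:  v_{4} + v_{7} + v_{9} = v_{3} + v_{10} ; sig = ⟨3 | 1 1⟩
  • {8,9,11}:  v_{8} + v_{9} + v_{11} = v_{4} + 2·v_{6} ; sig = ⟨3 | 1 2⟩
  • {2,4,5,8,11}:  v_{2} + v_{4} + v_{5} + v_{8} + v_{11} = v_{1} ; sig = ⟨5 | 1⟩

Hence PRS(X_Σ) =
{ ⟨2 | 0⟩,  ⟨2 | 1⟩ ×3,  ⟨2 | 1 1⟩ ×2,  ⟨2 | 1 1 1⟩ ×3,  ⟨2 | 1 1 1 1⟩,  ⟨2 | 1 1 2⟩,  ⟨2 | 1 2⟩,  ⟨2 | 1 2 2 2⟩,  ⟨3 | 0⟩ ×2,  ⟨3 | 1⟩ ×3,  ⟨3 | 1 1⟩ ×3,  ⟨3 | 1 2⟩,  ⟨5 | 1⟩ }


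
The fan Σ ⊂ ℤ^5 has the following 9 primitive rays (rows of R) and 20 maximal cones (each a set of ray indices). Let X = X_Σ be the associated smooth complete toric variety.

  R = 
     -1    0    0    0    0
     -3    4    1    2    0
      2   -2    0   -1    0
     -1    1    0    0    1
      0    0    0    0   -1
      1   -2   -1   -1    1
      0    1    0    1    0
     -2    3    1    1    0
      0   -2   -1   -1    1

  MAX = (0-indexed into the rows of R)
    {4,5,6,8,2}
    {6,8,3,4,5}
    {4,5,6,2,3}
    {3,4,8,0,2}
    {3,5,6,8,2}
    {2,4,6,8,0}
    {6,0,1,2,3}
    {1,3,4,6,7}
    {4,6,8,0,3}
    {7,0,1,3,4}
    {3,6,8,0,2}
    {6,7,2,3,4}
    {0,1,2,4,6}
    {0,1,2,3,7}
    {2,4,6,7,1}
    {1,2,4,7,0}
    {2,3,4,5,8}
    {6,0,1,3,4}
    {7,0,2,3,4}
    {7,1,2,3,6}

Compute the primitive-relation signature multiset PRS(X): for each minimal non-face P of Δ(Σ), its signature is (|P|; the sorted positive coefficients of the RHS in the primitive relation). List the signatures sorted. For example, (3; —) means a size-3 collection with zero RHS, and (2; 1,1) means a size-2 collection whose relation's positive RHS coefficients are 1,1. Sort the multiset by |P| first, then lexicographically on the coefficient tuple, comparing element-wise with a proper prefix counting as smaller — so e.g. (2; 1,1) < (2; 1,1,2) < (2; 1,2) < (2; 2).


|primitive collections| = 9. Relations:

  {0,5}:  v_{0} + v_{5} = v_{8}  so sig = (2; 1)
  {5,7}:  v_{5} + v_{7} = v_{3}  so sig = (2; 1)
  {7,8}:  v_{7} + v_{8} = v_{0} + v_{3}  so sig = (2; 1,1)
  {1,5}:  v_{1} + v_{5} = v_{0} + v_{3} + v_{6}  so sig = (2; 1,1,1)
  {1,8}:  v_{1} + v_{8} = 2·v_{0} + v_{3} + v_{6}  so sig = (2; 1,1,2)
  {0,6,7}:  v_{0} + v_{6} + v_{7} = v_{1}  so sig = (3; 1)
  {1,2,3,4}:  v_{1} + v_{2} + v_{3} + v_{4} = v_{7}  so sig = (4; 1)
  {0,2,3,4,6}:  v_{0} + v_{2} + v_{3} + v_{4} + v_{6} = 0  so sig = (5; —)
  {2,3,4,6,8}:  v_{2} + v_{3} + v_{4} + v_{6} + v_{8} = v_{5}  so sig = (5; 1)

Sorted signature multiset PRS(X):
{ (2; 1) ×2,  (2; 1,1),  (2; 1,1,1),  (2; 1,1,2),  (3; 1),  (4; 1),  (5; —),  (5; 1) }


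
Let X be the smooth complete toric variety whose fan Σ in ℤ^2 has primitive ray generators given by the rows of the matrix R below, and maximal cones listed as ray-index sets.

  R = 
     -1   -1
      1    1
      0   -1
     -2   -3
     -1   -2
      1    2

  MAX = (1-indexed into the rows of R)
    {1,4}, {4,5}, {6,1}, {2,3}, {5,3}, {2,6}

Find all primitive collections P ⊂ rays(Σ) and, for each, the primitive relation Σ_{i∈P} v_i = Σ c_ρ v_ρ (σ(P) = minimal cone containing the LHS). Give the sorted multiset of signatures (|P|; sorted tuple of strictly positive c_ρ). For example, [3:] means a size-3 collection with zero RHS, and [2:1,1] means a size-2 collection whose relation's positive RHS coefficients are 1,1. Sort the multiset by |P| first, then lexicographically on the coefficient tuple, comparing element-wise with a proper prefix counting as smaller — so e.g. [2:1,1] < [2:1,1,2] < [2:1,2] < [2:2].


Minimal non-faces — 9 found among 6 rays, 6 max cones:

  P = {1,2}:  v_{1} + v_{2} = 0 ; sig = [2:]
  P = {5,6}:  v_{5} + v_{6} = 0 ; sig = [2:]
  P = {1,3}:  v_{1} + v_{3} = v_{5} ; sig = [2:1]
  P = {1,5}:  v_{1} + v_{5} = v_{4} ; sig = [2:1]
  P = {2,4}:  v_{2} + v_{4} = v_{5} ; sig = [2:1]
  P = {2,5}:  v_{2} + v_{5} = v_{3} ; sig = [2:1]
  P = {3,6}:  v_{3} + v_{6} = v_{2} ; sig = [2:1]
  P = {4,6}:  v_{4} + v_{6} = v_{1} ; sig = [2:1]
  P = {3,4}:  v_{3} + v_{4} = 2·v_{5} ; sig = [2:2]

Hence PRS(X_Σ) =
{ [2:] ×2,  [2:1] ×6,  [2:2] }


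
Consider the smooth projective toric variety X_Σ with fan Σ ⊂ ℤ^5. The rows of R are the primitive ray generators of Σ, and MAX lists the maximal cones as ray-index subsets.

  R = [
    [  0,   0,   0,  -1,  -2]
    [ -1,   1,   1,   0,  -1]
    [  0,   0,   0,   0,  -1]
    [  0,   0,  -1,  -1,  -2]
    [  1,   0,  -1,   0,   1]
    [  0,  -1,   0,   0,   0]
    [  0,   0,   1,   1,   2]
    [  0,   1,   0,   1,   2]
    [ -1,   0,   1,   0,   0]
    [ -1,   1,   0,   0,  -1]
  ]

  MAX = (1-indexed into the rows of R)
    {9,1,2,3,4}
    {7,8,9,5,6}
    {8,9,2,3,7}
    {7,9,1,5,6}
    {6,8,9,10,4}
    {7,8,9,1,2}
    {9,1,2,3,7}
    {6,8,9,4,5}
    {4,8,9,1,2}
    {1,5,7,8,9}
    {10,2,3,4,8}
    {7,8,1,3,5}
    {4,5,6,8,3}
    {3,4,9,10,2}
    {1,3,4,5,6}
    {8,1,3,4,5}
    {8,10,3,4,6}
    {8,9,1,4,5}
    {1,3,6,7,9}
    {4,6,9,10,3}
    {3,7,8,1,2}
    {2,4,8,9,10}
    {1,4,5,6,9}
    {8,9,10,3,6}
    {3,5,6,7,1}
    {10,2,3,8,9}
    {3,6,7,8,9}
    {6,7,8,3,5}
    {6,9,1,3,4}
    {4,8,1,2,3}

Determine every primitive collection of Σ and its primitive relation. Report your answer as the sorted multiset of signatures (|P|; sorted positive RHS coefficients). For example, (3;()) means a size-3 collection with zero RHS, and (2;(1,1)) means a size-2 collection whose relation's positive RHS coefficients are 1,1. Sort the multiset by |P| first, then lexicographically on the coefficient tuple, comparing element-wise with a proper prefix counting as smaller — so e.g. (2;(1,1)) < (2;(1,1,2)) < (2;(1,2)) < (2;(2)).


Primitive collections (10):

  P = {4,7}:  v_{4} + v_{7} = 0  →  sig = (2;())
  P = {1,10}:  v_{1} + v_{10} = v_{2} + v_{4}  →  sig = (2;(1,1))
  P = {2,5}:  v_{2} + v_{5} = v_{1} + v_{8}  →  sig = (2;(1,1))
  P = {2,6}:  v_{2} + v_{6} = v_{3} + v_{9}  →  sig = (2;(1,1))
  P = {5,10}:  v_{5} + v_{10} = v_{4} + v_{8}  →  sig = (2;(1,1))
  P = {7,10}:  v_{7} + v_{10} = v_{3} + v_{8} + v_{9}  →  sig = (2;(1,1,1))
  P = {1,6,8}:  v_{1} + v_{6} + v_{8} = 0  →  sig = (3;())
  P = {3,5,9}:  v_{3} + v_{5} + v_{9} = 0  →  sig = (3;())
  P = {1,3,8,9}:  v_{1} + v_{3} + v_{8} + v_{9} = v_{2}  →  sig = (4;(1))
  P = {3,4,8,9}:  v_{3} + v_{4} + v_{8} + v_{9} = v_{10}  →  sig = (4;(1))

so the primitive-relation signature multiset is
    |P|=2: 6 collections, coeffs (), (1,1), (1,1), (1,1), (1,1), (1,1,1)
    |P|=3: 2 collections, coeffs (), ()
    |P|=4: 2 collections, coeffs (1), (1)


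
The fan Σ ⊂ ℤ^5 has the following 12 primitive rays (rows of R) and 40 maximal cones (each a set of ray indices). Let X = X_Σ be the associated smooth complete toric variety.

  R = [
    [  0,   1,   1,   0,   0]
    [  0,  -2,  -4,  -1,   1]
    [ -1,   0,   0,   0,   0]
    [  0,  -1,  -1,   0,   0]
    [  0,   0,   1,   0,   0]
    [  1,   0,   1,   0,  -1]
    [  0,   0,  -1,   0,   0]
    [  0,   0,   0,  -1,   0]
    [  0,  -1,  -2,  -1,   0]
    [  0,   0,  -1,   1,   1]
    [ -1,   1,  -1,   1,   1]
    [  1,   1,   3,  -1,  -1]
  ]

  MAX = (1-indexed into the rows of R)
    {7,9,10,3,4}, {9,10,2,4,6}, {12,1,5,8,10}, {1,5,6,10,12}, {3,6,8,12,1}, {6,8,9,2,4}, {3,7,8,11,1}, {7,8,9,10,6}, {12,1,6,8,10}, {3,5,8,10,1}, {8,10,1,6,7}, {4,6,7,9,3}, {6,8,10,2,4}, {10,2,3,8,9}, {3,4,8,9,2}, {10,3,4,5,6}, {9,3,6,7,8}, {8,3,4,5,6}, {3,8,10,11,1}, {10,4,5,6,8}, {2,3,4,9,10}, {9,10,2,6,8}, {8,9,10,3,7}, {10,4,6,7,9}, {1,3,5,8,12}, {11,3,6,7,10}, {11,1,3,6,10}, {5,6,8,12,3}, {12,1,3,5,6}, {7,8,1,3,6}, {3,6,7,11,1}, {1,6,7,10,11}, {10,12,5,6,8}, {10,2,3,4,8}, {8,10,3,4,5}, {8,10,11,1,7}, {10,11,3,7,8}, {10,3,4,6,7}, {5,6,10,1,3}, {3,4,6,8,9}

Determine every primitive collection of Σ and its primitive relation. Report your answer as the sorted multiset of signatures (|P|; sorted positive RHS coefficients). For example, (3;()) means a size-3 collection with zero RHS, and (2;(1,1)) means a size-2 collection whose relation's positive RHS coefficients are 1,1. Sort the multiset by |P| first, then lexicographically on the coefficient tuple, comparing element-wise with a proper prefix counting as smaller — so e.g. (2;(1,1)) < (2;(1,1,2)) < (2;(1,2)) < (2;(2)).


Σ has 25 primitive collections:

  • {1,4}:  v_{1} + v_{4} = 0  ⇒ sig = (2;())
  • {5,7}:  v_{5} + v_{7} = 0  ⇒ sig = (2;())
  • {1,9}:  v_{1} + v_{9} = v_{7} + v_{8}  ⇒ sig = (2;(1,1))
  • {5,9}:  v_{5} + v_{9} = v_{4} + v_{8}  ⇒ sig = (2;(1,1))
  • {1,2}:  v_{1} + v_{2} = v_{8} + v_{9} + v_{10}  ⇒ sig = (2;(1,1,1))
  • {4,11}:  v_{4} + v_{11} = v_{3} + v_{7} + v_{10}  ⇒ sig = (2;(1,1,1))
  • {4,12}:  v_{4} + v_{12} = v_{5} + v_{6} + v_{8}  ⇒ sig = (2;(1,1,1))
  • {5,11}:  v_{5} + v_{11} = v_{1} + v_{3} + v_{10}  ⇒ sig = (2;(1,1,1))
  • {7,12}:  v_{7} + v_{12} = v_{1} + v_{6} + v_{8}  ⇒ sig = (2;(1,1,1))
  • {2,11}:  v_{2} + v_{11} = v_{3} + v_{7} + v_{8} + v_{9} + 2·v_{10}  ⇒ sig = (2;(1,1,1,1,2))
  • {9,11}:  v_{9} + v_{11} = v_{3} + 2·v_{7} + v_{8} + v_{10}  ⇒ sig = (2;(1,1,1,2))
  • {2,12}:  v_{2} + v_{12} = v_{4} + v_{6} + 3·v_{8} + v_{10}  ⇒ sig = (2;(1,1,1,3))
  • {2,7}:  v_{2} + v_{7} = 2·v_{9} + v_{10}  ⇒ sig = (2;(1,2))
  • {9,12}:  v_{9} + v_{12} = v_{6} + 2·v_{8}  ⇒ sig = (2;(1,2))
  • {2,5}:  v_{2} + v_{5} = 2·v_{4} + 2·v_{8} + v_{10}  ⇒ sig = (2;(1,2,2))
  • {11,12}:  v_{11} + v_{12} = 2·v_{1}  ⇒ sig = (2;(2))
  • {4,7,8}:  v_{4} + v_{7} + v_{8} = v_{9}  ⇒ sig = (3;(1))
  • {2,3,6}:  v_{2} + v_{3} + v_{6} = v_{4} + v_{9}  ⇒ sig = (3;(1,1))
  • {3,10,12}:  v_{3} + v_{10} + v_{12} = v_{1} + v_{5}  ⇒ sig = (3;(1,1))
  • {6,8,11}:  v_{6} + v_{8} + v_{11} = v_{1} + v_{7}  ⇒ sig = (3;(1,1))
  • {3,6,8,10}:  v_{3} + v_{6} + v_{8} + v_{10} = 0  ⇒ sig = (4;())
  • {1,3,7,10}:  v_{1} + v_{3} + v_{7} + v_{10} = v_{11}  ⇒ sig = (4;(1))
  • {1,5,6,8}:  v_{1} + v_{5} + v_{6} + v_{8} = v_{12}  ⇒ sig = (4;(1))
  • {4,8,9,10}:  v_{4} + v_{8} + v_{9} + v_{10} = v_{2}  ⇒ sig = (4;(1))
  • {3,6,9,10}:  v_{3} + v_{6} + v_{9} + v_{10} = v_{4} + v_{7}  ⇒ sig = (4;(1,1))

Signatures (|P|; sorted positive RHS coefficients), sorted:
[(2;()), (2;()), (2;(1,1)), (2;(1,1)), (2;(1,1,1)), (2;(1,1,1)), (2;(1,1,1)), (2;(1,1,1)), (2;(1,1,1)), (2;(1,1,1,1,2)), (2;(1,1,1,2)), (2;(1,1,1,3)), (2;(1,2)), (2;(1,2)), (2;(1,2,2)), (2;(2)), (3;(1)), (3;(1,1)), (3;(1,1)), (3;(1,1)), (4;()), (4;(1)), (4;(1)), (4;(1)), (4;(1,1))]
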